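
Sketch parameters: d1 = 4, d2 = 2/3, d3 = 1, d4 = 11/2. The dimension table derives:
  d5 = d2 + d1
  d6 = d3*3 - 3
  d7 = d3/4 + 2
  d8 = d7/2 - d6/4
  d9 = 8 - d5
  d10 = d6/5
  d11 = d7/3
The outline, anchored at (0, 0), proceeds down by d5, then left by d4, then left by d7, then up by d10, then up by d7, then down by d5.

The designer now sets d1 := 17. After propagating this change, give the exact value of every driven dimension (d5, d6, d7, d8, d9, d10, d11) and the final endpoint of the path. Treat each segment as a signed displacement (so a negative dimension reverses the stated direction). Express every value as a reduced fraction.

d5 = 53/3
d6 = 0
d7 = 9/4
d8 = 9/8
d9 = -29/3
d10 = 0
d11 = 3/4
endpoint = (-31/4, -397/12)

Apply edit: d1 := 17
  d5 = d2 + d1 = 53/3
  d6 = d3*3 - 3 = 0
  d7 = d3/4 + 2 = 9/4
  d8 = d7/2 - d6/4 = 9/8
  d9 = 8 - d5 = -29/3
  d10 = d6/5 = 0
  d11 = d7/3 = 3/4
Walk from origin (0, 0):
  seg 1: down by d5 = 53/3 → (0, -53/3)
  seg 2: left by d4 = 11/2 → (-11/2, -53/3)
  seg 3: left by d7 = 9/4 → (-31/4, -53/3)
  seg 4: up by d10 = 0 → (-31/4, -53/3)
  seg 5: up by d7 = 9/4 → (-31/4, -185/12)
  seg 6: down by d5 = 53/3 → (-31/4, -397/12)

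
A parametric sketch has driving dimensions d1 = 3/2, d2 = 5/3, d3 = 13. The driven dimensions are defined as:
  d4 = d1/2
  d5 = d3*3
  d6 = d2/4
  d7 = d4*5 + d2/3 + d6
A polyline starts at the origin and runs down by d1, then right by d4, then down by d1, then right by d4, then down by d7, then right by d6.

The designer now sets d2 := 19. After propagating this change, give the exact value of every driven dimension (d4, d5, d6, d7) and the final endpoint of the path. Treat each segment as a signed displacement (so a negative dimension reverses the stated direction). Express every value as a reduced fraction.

d4 = 3/4
d5 = 39
d6 = 19/4
d7 = 89/6
endpoint = (25/4, -107/6)

Apply edit: d2 := 19
  d4 = d1/2 = 3/4
  d5 = d3*3 = 39
  d6 = d2/4 = 19/4
  d7 = d4*5 + d2/3 + d6 = 89/6
Walk from origin (0, 0):
  seg 1: down by d1 = 3/2 → (0, -3/2)
  seg 2: right by d4 = 3/4 → (3/4, -3/2)
  seg 3: down by d1 = 3/2 → (3/4, -3)
  seg 4: right by d4 = 3/4 → (3/2, -3)
  seg 5: down by d7 = 89/6 → (3/2, -107/6)
  seg 6: right by d6 = 19/4 → (25/4, -107/6)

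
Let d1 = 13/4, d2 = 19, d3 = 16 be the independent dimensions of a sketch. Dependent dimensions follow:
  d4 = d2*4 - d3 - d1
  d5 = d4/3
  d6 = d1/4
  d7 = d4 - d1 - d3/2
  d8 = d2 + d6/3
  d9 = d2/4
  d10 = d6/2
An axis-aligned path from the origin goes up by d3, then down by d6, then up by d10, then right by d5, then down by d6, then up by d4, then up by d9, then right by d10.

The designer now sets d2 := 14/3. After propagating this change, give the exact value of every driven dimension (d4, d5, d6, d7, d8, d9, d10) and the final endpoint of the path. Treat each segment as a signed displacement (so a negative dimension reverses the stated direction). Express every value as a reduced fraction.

d4 = -7/12
d5 = -7/36
d6 = 13/16
d7 = -71/6
d8 = 79/16
d9 = 7/6
d10 = 13/32
endpoint = (61/288, 1475/96)

Apply edit: d2 := 14/3
  d4 = d2*4 - d3 - d1 = -7/12
  d5 = d4/3 = -7/36
  d6 = d1/4 = 13/16
  d7 = d4 - d1 - d3/2 = -71/6
  d8 = d2 + d6/3 = 79/16
  d9 = d2/4 = 7/6
  d10 = d6/2 = 13/32
Walk from origin (0, 0):
  seg 1: up by d3 = 16 → (0, 16)
  seg 2: down by d6 = 13/16 → (0, 243/16)
  seg 3: up by d10 = 13/32 → (0, 499/32)
  seg 4: right by d5 = -7/36 → (-7/36, 499/32)
  seg 5: down by d6 = 13/16 → (-7/36, 473/32)
  seg 6: up by d4 = -7/12 → (-7/36, 1363/96)
  seg 7: up by d9 = 7/6 → (-7/36, 1475/96)
  seg 8: right by d10 = 13/32 → (61/288, 1475/96)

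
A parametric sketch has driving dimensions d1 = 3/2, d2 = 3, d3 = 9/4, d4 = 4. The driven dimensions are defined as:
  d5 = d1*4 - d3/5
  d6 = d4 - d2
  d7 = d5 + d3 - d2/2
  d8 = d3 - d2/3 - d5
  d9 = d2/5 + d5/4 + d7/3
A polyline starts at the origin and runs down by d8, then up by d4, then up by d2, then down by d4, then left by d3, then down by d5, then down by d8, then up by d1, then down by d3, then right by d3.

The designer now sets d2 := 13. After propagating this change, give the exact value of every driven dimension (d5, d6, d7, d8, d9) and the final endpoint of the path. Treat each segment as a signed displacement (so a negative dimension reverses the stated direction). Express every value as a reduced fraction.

Apply edit: d2 := 13
  d5 = d1*4 - d3/5 = 111/20
  d6 = d4 - d2 = -9
  d7 = d5 + d3 - d2/2 = 13/10
  d8 = d3 - d2/3 - d5 = -229/30
  d9 = d2/5 + d5/4 + d7/3 = 1061/240
Walk from origin (0, 0):
  seg 1: down by d8 = -229/30 → (0, 229/30)
  seg 2: up by d4 = 4 → (0, 349/30)
  seg 3: up by d2 = 13 → (0, 739/30)
  seg 4: down by d4 = 4 → (0, 619/30)
  seg 5: left by d3 = 9/4 → (-9/4, 619/30)
  seg 6: down by d5 = 111/20 → (-9/4, 181/12)
  seg 7: down by d8 = -229/30 → (-9/4, 1363/60)
  seg 8: up by d1 = 3/2 → (-9/4, 1453/60)
  seg 9: down by d3 = 9/4 → (-9/4, 659/30)
  seg 10: right by d3 = 9/4 → (0, 659/30)

d5 = 111/20
d6 = -9
d7 = 13/10
d8 = -229/30
d9 = 1061/240
endpoint = (0, 659/30)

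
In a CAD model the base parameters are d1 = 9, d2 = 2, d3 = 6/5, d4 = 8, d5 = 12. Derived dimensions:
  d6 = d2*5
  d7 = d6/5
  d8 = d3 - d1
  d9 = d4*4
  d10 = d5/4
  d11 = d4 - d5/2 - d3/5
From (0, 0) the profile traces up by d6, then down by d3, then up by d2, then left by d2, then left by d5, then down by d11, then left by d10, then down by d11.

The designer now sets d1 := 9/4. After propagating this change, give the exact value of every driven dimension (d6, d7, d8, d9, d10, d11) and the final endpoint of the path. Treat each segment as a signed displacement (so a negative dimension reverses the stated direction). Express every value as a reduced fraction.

Apply edit: d1 := 9/4
  d6 = d2*5 = 10
  d7 = d6/5 = 2
  d8 = d3 - d1 = -21/20
  d9 = d4*4 = 32
  d10 = d5/4 = 3
  d11 = d4 - d5/2 - d3/5 = 44/25
Walk from origin (0, 0):
  seg 1: up by d6 = 10 → (0, 10)
  seg 2: down by d3 = 6/5 → (0, 44/5)
  seg 3: up by d2 = 2 → (0, 54/5)
  seg 4: left by d2 = 2 → (-2, 54/5)
  seg 5: left by d5 = 12 → (-14, 54/5)
  seg 6: down by d11 = 44/25 → (-14, 226/25)
  seg 7: left by d10 = 3 → (-17, 226/25)
  seg 8: down by d11 = 44/25 → (-17, 182/25)

d6 = 10
d7 = 2
d8 = -21/20
d9 = 32
d10 = 3
d11 = 44/25
endpoint = (-17, 182/25)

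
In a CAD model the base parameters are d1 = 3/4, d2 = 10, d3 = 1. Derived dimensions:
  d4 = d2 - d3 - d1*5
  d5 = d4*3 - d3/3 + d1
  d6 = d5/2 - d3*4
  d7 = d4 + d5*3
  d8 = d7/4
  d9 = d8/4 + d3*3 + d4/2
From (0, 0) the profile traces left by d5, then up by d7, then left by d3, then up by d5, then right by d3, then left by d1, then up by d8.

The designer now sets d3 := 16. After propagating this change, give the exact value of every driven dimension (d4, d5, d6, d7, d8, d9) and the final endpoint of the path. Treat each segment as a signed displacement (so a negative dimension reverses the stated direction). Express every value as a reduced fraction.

Apply edit: d3 := 16
  d4 = d2 - d3 - d1*5 = -39/4
  d5 = d4*3 - d3/3 + d1 = -203/6
  d6 = d5/2 - d3*4 = -971/12
  d7 = d4 + d5*3 = -445/4
  d8 = d7/4 = -445/16
  d9 = d8/4 + d3*3 + d4/2 = 2315/64
Walk from origin (0, 0):
  seg 1: left by d5 = -203/6 → (203/6, 0)
  seg 2: up by d7 = -445/4 → (203/6, -445/4)
  seg 3: left by d3 = 16 → (107/6, -445/4)
  seg 4: up by d5 = -203/6 → (107/6, -1741/12)
  seg 5: right by d3 = 16 → (203/6, -1741/12)
  seg 6: left by d1 = 3/4 → (397/12, -1741/12)
  seg 7: up by d8 = -445/16 → (397/12, -8299/48)

d4 = -39/4
d5 = -203/6
d6 = -971/12
d7 = -445/4
d8 = -445/16
d9 = 2315/64
endpoint = (397/12, -8299/48)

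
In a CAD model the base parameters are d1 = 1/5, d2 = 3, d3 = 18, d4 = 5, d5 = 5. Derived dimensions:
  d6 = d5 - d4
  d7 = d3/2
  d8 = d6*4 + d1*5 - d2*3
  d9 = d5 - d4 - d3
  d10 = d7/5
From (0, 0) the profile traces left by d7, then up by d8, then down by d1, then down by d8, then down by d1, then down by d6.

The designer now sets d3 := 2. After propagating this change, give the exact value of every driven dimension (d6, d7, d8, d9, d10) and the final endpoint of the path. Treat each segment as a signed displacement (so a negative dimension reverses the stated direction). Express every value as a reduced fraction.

d6 = 0
d7 = 1
d8 = -8
d9 = -2
d10 = 1/5
endpoint = (-1, -2/5)

Apply edit: d3 := 2
  d6 = d5 - d4 = 0
  d7 = d3/2 = 1
  d8 = d6*4 + d1*5 - d2*3 = -8
  d9 = d5 - d4 - d3 = -2
  d10 = d7/5 = 1/5
Walk from origin (0, 0):
  seg 1: left by d7 = 1 → (-1, 0)
  seg 2: up by d8 = -8 → (-1, -8)
  seg 3: down by d1 = 1/5 → (-1, -41/5)
  seg 4: down by d8 = -8 → (-1, -1/5)
  seg 5: down by d1 = 1/5 → (-1, -2/5)
  seg 6: down by d6 = 0 → (-1, -2/5)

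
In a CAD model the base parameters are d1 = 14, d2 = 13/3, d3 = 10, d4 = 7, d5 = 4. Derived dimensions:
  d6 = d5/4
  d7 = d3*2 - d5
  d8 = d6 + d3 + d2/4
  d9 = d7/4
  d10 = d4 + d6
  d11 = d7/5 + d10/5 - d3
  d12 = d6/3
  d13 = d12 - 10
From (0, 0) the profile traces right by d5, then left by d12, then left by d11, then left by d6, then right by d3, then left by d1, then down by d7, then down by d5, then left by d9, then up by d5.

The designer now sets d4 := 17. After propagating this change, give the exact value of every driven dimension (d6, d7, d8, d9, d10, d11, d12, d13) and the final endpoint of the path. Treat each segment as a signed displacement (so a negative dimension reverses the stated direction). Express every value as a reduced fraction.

d6 = 1
d7 = 16
d8 = 145/12
d9 = 4
d10 = 18
d11 = -16/5
d12 = 1/3
d13 = -29/3
endpoint = (-32/15, -16)

Apply edit: d4 := 17
  d6 = d5/4 = 1
  d7 = d3*2 - d5 = 16
  d8 = d6 + d3 + d2/4 = 145/12
  d9 = d7/4 = 4
  d10 = d4 + d6 = 18
  d11 = d7/5 + d10/5 - d3 = -16/5
  d12 = d6/3 = 1/3
  d13 = d12 - 10 = -29/3
Walk from origin (0, 0):
  seg 1: right by d5 = 4 → (4, 0)
  seg 2: left by d12 = 1/3 → (11/3, 0)
  seg 3: left by d11 = -16/5 → (103/15, 0)
  seg 4: left by d6 = 1 → (88/15, 0)
  seg 5: right by d3 = 10 → (238/15, 0)
  seg 6: left by d1 = 14 → (28/15, 0)
  seg 7: down by d7 = 16 → (28/15, -16)
  seg 8: down by d5 = 4 → (28/15, -20)
  seg 9: left by d9 = 4 → (-32/15, -20)
  seg 10: up by d5 = 4 → (-32/15, -16)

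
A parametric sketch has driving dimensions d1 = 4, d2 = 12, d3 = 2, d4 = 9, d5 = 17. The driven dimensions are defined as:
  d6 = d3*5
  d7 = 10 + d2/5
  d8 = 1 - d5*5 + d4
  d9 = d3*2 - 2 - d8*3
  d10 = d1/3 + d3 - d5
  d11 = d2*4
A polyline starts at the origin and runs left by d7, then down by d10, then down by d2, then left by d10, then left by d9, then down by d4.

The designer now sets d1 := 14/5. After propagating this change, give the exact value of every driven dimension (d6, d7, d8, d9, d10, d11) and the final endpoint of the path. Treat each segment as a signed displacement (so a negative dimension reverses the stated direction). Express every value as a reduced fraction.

Apply edit: d1 := 14/5
  d6 = d3*5 = 10
  d7 = 10 + d2/5 = 62/5
  d8 = 1 - d5*5 + d4 = -75
  d9 = d3*2 - 2 - d8*3 = 227
  d10 = d1/3 + d3 - d5 = -211/15
  d11 = d2*4 = 48
Walk from origin (0, 0):
  seg 1: left by d7 = 62/5 → (-62/5, 0)
  seg 2: down by d10 = -211/15 → (-62/5, 211/15)
  seg 3: down by d2 = 12 → (-62/5, 31/15)
  seg 4: left by d10 = -211/15 → (5/3, 31/15)
  seg 5: left by d9 = 227 → (-676/3, 31/15)
  seg 6: down by d4 = 9 → (-676/3, -104/15)

d6 = 10
d7 = 62/5
d8 = -75
d9 = 227
d10 = -211/15
d11 = 48
endpoint = (-676/3, -104/15)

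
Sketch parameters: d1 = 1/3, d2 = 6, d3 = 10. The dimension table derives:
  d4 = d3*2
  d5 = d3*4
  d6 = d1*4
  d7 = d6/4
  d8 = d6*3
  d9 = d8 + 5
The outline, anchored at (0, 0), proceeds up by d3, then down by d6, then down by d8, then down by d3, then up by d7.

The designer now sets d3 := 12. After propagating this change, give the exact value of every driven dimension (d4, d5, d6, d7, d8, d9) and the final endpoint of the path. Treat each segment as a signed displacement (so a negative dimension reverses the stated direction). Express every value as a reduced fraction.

d4 = 24
d5 = 48
d6 = 4/3
d7 = 1/3
d8 = 4
d9 = 9
endpoint = (0, -5)

Apply edit: d3 := 12
  d4 = d3*2 = 24
  d5 = d3*4 = 48
  d6 = d1*4 = 4/3
  d7 = d6/4 = 1/3
  d8 = d6*3 = 4
  d9 = d8 + 5 = 9
Walk from origin (0, 0):
  seg 1: up by d3 = 12 → (0, 12)
  seg 2: down by d6 = 4/3 → (0, 32/3)
  seg 3: down by d8 = 4 → (0, 20/3)
  seg 4: down by d3 = 12 → (0, -16/3)
  seg 5: up by d7 = 1/3 → (0, -5)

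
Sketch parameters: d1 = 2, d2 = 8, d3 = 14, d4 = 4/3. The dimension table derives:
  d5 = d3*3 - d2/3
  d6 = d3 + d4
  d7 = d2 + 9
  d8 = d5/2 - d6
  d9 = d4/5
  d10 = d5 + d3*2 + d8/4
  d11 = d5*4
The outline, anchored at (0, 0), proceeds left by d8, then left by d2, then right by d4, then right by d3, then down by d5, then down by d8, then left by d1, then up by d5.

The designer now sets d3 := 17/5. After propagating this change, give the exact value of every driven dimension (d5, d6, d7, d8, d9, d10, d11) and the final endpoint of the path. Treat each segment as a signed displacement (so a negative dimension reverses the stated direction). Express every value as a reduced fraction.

Apply edit: d3 := 17/5
  d5 = d3*3 - d2/3 = 113/15
  d6 = d3 + d4 = 71/15
  d7 = d2 + 9 = 17
  d8 = d5/2 - d6 = -29/30
  d9 = d4/5 = 4/15
  d10 = d5 + d3*2 + d8/4 = 1691/120
  d11 = d5*4 = 452/15
Walk from origin (0, 0):
  seg 1: left by d8 = -29/30 → (29/30, 0)
  seg 2: left by d2 = 8 → (-211/30, 0)
  seg 3: right by d4 = 4/3 → (-57/10, 0)
  seg 4: right by d3 = 17/5 → (-23/10, 0)
  seg 5: down by d5 = 113/15 → (-23/10, -113/15)
  seg 6: down by d8 = -29/30 → (-23/10, -197/30)
  seg 7: left by d1 = 2 → (-43/10, -197/30)
  seg 8: up by d5 = 113/15 → (-43/10, 29/30)

d5 = 113/15
d6 = 71/15
d7 = 17
d8 = -29/30
d9 = 4/15
d10 = 1691/120
d11 = 452/15
endpoint = (-43/10, 29/30)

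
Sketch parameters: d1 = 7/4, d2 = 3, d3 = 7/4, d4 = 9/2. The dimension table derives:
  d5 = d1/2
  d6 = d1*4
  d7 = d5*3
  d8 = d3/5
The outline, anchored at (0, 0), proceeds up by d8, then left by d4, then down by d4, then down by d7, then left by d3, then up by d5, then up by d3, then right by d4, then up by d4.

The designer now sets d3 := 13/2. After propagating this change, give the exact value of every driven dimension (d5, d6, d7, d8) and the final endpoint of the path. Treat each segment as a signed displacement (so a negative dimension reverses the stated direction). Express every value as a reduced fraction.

d5 = 7/8
d6 = 7
d7 = 21/8
d8 = 13/10
endpoint = (-13/2, 121/20)

Apply edit: d3 := 13/2
  d5 = d1/2 = 7/8
  d6 = d1*4 = 7
  d7 = d5*3 = 21/8
  d8 = d3/5 = 13/10
Walk from origin (0, 0):
  seg 1: up by d8 = 13/10 → (0, 13/10)
  seg 2: left by d4 = 9/2 → (-9/2, 13/10)
  seg 3: down by d4 = 9/2 → (-9/2, -16/5)
  seg 4: down by d7 = 21/8 → (-9/2, -233/40)
  seg 5: left by d3 = 13/2 → (-11, -233/40)
  seg 6: up by d5 = 7/8 → (-11, -99/20)
  seg 7: up by d3 = 13/2 → (-11, 31/20)
  seg 8: right by d4 = 9/2 → (-13/2, 31/20)
  seg 9: up by d4 = 9/2 → (-13/2, 121/20)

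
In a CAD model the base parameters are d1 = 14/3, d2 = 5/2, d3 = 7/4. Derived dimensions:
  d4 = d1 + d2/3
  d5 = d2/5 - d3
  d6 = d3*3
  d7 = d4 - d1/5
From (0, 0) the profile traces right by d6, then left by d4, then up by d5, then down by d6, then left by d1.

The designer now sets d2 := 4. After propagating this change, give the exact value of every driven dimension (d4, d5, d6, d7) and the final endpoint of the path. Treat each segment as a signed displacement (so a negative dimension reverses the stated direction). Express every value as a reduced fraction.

Apply edit: d2 := 4
  d4 = d1 + d2/3 = 6
  d5 = d2/5 - d3 = -19/20
  d6 = d3*3 = 21/4
  d7 = d4 - d1/5 = 76/15
Walk from origin (0, 0):
  seg 1: right by d6 = 21/4 → (21/4, 0)
  seg 2: left by d4 = 6 → (-3/4, 0)
  seg 3: up by d5 = -19/20 → (-3/4, -19/20)
  seg 4: down by d6 = 21/4 → (-3/4, -31/5)
  seg 5: left by d1 = 14/3 → (-65/12, -31/5)

d4 = 6
d5 = -19/20
d6 = 21/4
d7 = 76/15
endpoint = (-65/12, -31/5)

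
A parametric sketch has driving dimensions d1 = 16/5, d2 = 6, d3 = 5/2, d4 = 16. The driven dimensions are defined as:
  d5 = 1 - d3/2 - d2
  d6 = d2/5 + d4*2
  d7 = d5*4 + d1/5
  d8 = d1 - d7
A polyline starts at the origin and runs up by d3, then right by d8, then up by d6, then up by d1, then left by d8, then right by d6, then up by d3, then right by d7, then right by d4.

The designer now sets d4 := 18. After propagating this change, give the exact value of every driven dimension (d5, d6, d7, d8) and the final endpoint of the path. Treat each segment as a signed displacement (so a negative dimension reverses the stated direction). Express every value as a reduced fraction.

Apply edit: d4 := 18
  d5 = 1 - d3/2 - d2 = -25/4
  d6 = d2/5 + d4*2 = 186/5
  d7 = d5*4 + d1/5 = -609/25
  d8 = d1 - d7 = 689/25
Walk from origin (0, 0):
  seg 1: up by d3 = 5/2 → (0, 5/2)
  seg 2: right by d8 = 689/25 → (689/25, 5/2)
  seg 3: up by d6 = 186/5 → (689/25, 397/10)
  seg 4: up by d1 = 16/5 → (689/25, 429/10)
  seg 5: left by d8 = 689/25 → (0, 429/10)
  seg 6: right by d6 = 186/5 → (186/5, 429/10)
  seg 7: up by d3 = 5/2 → (186/5, 227/5)
  seg 8: right by d7 = -609/25 → (321/25, 227/5)
  seg 9: right by d4 = 18 → (771/25, 227/5)

d5 = -25/4
d6 = 186/5
d7 = -609/25
d8 = 689/25
endpoint = (771/25, 227/5)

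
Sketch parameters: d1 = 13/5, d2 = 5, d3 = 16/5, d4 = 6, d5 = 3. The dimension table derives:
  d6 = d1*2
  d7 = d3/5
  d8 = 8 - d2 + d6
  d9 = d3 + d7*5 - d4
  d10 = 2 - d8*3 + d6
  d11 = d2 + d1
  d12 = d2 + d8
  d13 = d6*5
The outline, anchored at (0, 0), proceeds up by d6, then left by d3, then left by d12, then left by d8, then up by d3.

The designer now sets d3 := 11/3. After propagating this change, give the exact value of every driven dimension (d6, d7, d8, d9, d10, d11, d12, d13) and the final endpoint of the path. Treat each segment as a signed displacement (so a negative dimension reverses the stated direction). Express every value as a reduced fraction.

Apply edit: d3 := 11/3
  d6 = d1*2 = 26/5
  d7 = d3/5 = 11/15
  d8 = 8 - d2 + d6 = 41/5
  d9 = d3 + d7*5 - d4 = 4/3
  d10 = 2 - d8*3 + d6 = -87/5
  d11 = d2 + d1 = 38/5
  d12 = d2 + d8 = 66/5
  d13 = d6*5 = 26
Walk from origin (0, 0):
  seg 1: up by d6 = 26/5 → (0, 26/5)
  seg 2: left by d3 = 11/3 → (-11/3, 26/5)
  seg 3: left by d12 = 66/5 → (-253/15, 26/5)
  seg 4: left by d8 = 41/5 → (-376/15, 26/5)
  seg 5: up by d3 = 11/3 → (-376/15, 133/15)

d6 = 26/5
d7 = 11/15
d8 = 41/5
d9 = 4/3
d10 = -87/5
d11 = 38/5
d12 = 66/5
d13 = 26
endpoint = (-376/15, 133/15)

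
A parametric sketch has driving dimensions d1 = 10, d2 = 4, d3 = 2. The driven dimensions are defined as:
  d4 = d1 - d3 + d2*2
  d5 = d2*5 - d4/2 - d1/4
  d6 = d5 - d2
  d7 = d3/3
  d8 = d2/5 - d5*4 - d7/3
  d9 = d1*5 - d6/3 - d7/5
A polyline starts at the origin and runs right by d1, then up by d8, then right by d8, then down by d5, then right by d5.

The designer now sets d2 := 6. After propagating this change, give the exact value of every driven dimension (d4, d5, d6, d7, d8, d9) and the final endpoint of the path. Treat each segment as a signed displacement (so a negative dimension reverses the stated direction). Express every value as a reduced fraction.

d4 = 20
d5 = 35/2
d6 = 23/2
d7 = 2/3
d8 = -3106/45
d9 = 1381/30
endpoint = (-3737/90, -7787/90)

Apply edit: d2 := 6
  d4 = d1 - d3 + d2*2 = 20
  d5 = d2*5 - d4/2 - d1/4 = 35/2
  d6 = d5 - d2 = 23/2
  d7 = d3/3 = 2/3
  d8 = d2/5 - d5*4 - d7/3 = -3106/45
  d9 = d1*5 - d6/3 - d7/5 = 1381/30
Walk from origin (0, 0):
  seg 1: right by d1 = 10 → (10, 0)
  seg 2: up by d8 = -3106/45 → (10, -3106/45)
  seg 3: right by d8 = -3106/45 → (-2656/45, -3106/45)
  seg 4: down by d5 = 35/2 → (-2656/45, -7787/90)
  seg 5: right by d5 = 35/2 → (-3737/90, -7787/90)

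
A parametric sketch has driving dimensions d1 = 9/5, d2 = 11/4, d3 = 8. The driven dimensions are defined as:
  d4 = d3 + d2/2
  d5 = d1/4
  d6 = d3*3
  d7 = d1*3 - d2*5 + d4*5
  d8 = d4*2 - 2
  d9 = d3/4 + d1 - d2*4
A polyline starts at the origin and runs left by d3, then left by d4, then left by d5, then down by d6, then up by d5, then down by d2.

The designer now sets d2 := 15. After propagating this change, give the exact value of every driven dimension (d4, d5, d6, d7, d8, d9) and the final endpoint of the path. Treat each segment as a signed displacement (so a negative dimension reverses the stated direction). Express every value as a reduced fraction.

Apply edit: d2 := 15
  d4 = d3 + d2/2 = 31/2
  d5 = d1/4 = 9/20
  d6 = d3*3 = 24
  d7 = d1*3 - d2*5 + d4*5 = 79/10
  d8 = d4*2 - 2 = 29
  d9 = d3/4 + d1 - d2*4 = -281/5
Walk from origin (0, 0):
  seg 1: left by d3 = 8 → (-8, 0)
  seg 2: left by d4 = 31/2 → (-47/2, 0)
  seg 3: left by d5 = 9/20 → (-479/20, 0)
  seg 4: down by d6 = 24 → (-479/20, -24)
  seg 5: up by d5 = 9/20 → (-479/20, -471/20)
  seg 6: down by d2 = 15 → (-479/20, -771/20)

d4 = 31/2
d5 = 9/20
d6 = 24
d7 = 79/10
d8 = 29
d9 = -281/5
endpoint = (-479/20, -771/20)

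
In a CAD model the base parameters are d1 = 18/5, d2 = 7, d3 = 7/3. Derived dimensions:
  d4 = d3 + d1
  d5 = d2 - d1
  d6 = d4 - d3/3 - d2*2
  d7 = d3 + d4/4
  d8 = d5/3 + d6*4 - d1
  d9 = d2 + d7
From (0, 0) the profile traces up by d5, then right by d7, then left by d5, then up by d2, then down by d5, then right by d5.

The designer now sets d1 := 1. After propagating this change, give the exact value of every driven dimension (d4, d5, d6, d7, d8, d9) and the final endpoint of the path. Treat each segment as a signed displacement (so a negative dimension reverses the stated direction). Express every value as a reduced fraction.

Apply edit: d1 := 1
  d4 = d3 + d1 = 10/3
  d5 = d2 - d1 = 6
  d6 = d4 - d3/3 - d2*2 = -103/9
  d7 = d3 + d4/4 = 19/6
  d8 = d5/3 + d6*4 - d1 = -403/9
  d9 = d2 + d7 = 61/6
Walk from origin (0, 0):
  seg 1: up by d5 = 6 → (0, 6)
  seg 2: right by d7 = 19/6 → (19/6, 6)
  seg 3: left by d5 = 6 → (-17/6, 6)
  seg 4: up by d2 = 7 → (-17/6, 13)
  seg 5: down by d5 = 6 → (-17/6, 7)
  seg 6: right by d5 = 6 → (19/6, 7)

d4 = 10/3
d5 = 6
d6 = -103/9
d7 = 19/6
d8 = -403/9
d9 = 61/6
endpoint = (19/6, 7)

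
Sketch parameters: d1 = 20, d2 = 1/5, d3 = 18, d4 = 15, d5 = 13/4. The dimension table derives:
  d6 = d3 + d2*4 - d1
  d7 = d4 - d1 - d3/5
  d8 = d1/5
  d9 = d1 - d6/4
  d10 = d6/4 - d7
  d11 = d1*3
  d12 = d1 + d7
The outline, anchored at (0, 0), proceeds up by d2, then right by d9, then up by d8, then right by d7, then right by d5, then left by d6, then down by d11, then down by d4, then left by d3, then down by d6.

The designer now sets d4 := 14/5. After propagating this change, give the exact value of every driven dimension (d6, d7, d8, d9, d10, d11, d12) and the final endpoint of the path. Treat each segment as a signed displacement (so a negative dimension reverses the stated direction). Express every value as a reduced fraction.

Apply edit: d4 := 14/5
  d6 = d3 + d2*4 - d1 = -6/5
  d7 = d4 - d1 - d3/5 = -104/5
  d8 = d1/5 = 4
  d9 = d1 - d6/4 = 203/10
  d10 = d6/4 - d7 = 41/2
  d11 = d1*3 = 60
  d12 = d1 + d7 = -4/5
Walk from origin (0, 0):
  seg 1: up by d2 = 1/5 → (0, 1/5)
  seg 2: right by d9 = 203/10 → (203/10, 1/5)
  seg 3: up by d8 = 4 → (203/10, 21/5)
  seg 4: right by d7 = -104/5 → (-1/2, 21/5)
  seg 5: right by d5 = 13/4 → (11/4, 21/5)
  seg 6: left by d6 = -6/5 → (79/20, 21/5)
  seg 7: down by d11 = 60 → (79/20, -279/5)
  seg 8: down by d4 = 14/5 → (79/20, -293/5)
  seg 9: left by d3 = 18 → (-281/20, -293/5)
  seg 10: down by d6 = -6/5 → (-281/20, -287/5)

d6 = -6/5
d7 = -104/5
d8 = 4
d9 = 203/10
d10 = 41/2
d11 = 60
d12 = -4/5
endpoint = (-281/20, -287/5)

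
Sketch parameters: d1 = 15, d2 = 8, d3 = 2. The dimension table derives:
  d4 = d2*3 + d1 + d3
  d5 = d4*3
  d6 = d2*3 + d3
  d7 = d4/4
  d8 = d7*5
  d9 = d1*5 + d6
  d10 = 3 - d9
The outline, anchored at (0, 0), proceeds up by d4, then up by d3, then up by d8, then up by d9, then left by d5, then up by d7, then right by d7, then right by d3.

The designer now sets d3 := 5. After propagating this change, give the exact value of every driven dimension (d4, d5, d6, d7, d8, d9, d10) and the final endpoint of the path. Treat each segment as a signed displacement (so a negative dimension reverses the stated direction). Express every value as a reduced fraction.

Apply edit: d3 := 5
  d4 = d2*3 + d1 + d3 = 44
  d5 = d4*3 = 132
  d6 = d2*3 + d3 = 29
  d7 = d4/4 = 11
  d8 = d7*5 = 55
  d9 = d1*5 + d6 = 104
  d10 = 3 - d9 = -101
Walk from origin (0, 0):
  seg 1: up by d4 = 44 → (0, 44)
  seg 2: up by d3 = 5 → (0, 49)
  seg 3: up by d8 = 55 → (0, 104)
  seg 4: up by d9 = 104 → (0, 208)
  seg 5: left by d5 = 132 → (-132, 208)
  seg 6: up by d7 = 11 → (-132, 219)
  seg 7: right by d7 = 11 → (-121, 219)
  seg 8: right by d3 = 5 → (-116, 219)

d4 = 44
d5 = 132
d6 = 29
d7 = 11
d8 = 55
d9 = 104
d10 = -101
endpoint = (-116, 219)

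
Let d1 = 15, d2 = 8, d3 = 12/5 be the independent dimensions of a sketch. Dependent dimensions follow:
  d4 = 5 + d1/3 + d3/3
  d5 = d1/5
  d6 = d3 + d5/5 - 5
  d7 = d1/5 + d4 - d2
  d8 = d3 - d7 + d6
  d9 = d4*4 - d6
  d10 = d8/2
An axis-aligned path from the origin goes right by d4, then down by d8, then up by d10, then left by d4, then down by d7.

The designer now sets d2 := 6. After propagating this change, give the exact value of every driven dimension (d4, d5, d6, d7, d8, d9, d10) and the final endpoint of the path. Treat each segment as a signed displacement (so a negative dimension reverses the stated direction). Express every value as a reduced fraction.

d4 = 54/5
d5 = 3
d6 = -2
d7 = 39/5
d8 = -37/5
d9 = 226/5
d10 = -37/10
endpoint = (0, -41/10)

Apply edit: d2 := 6
  d4 = 5 + d1/3 + d3/3 = 54/5
  d5 = d1/5 = 3
  d6 = d3 + d5/5 - 5 = -2
  d7 = d1/5 + d4 - d2 = 39/5
  d8 = d3 - d7 + d6 = -37/5
  d9 = d4*4 - d6 = 226/5
  d10 = d8/2 = -37/10
Walk from origin (0, 0):
  seg 1: right by d4 = 54/5 → (54/5, 0)
  seg 2: down by d8 = -37/5 → (54/5, 37/5)
  seg 3: up by d10 = -37/10 → (54/5, 37/10)
  seg 4: left by d4 = 54/5 → (0, 37/10)
  seg 5: down by d7 = 39/5 → (0, -41/10)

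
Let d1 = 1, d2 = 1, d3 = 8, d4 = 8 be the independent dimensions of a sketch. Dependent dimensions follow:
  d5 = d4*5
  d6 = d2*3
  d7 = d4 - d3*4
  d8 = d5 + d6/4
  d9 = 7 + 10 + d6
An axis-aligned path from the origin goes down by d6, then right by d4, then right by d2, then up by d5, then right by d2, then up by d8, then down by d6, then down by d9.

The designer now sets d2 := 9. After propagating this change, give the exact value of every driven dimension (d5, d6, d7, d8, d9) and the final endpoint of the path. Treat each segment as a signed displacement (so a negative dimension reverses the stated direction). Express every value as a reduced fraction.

Apply edit: d2 := 9
  d5 = d4*5 = 40
  d6 = d2*3 = 27
  d7 = d4 - d3*4 = -24
  d8 = d5 + d6/4 = 187/4
  d9 = 7 + 10 + d6 = 44
Walk from origin (0, 0):
  seg 1: down by d6 = 27 → (0, -27)
  seg 2: right by d4 = 8 → (8, -27)
  seg 3: right by d2 = 9 → (17, -27)
  seg 4: up by d5 = 40 → (17, 13)
  seg 5: right by d2 = 9 → (26, 13)
  seg 6: up by d8 = 187/4 → (26, 239/4)
  seg 7: down by d6 = 27 → (26, 131/4)
  seg 8: down by d9 = 44 → (26, -45/4)

d5 = 40
d6 = 27
d7 = -24
d8 = 187/4
d9 = 44
endpoint = (26, -45/4)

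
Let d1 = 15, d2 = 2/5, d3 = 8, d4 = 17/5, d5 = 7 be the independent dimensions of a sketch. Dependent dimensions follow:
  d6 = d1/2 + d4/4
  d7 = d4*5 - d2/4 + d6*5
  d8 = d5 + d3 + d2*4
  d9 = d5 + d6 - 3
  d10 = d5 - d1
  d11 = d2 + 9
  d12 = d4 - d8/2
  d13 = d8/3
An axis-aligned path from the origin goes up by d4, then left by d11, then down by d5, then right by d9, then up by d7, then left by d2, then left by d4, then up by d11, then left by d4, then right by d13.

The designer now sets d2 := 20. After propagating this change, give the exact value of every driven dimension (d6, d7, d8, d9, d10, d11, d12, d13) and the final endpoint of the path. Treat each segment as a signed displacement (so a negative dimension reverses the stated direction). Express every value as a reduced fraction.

Apply edit: d2 := 20
  d6 = d1/2 + d4/4 = 167/20
  d7 = d4*5 - d2/4 + d6*5 = 215/4
  d8 = d5 + d3 + d2*4 = 95
  d9 = d5 + d6 - 3 = 247/20
  d10 = d5 - d1 = -8
  d11 = d2 + 9 = 29
  d12 = d4 - d8/2 = -441/10
  d13 = d8/3 = 95/3
Walk from origin (0, 0):
  seg 1: up by d4 = 17/5 → (0, 17/5)
  seg 2: left by d11 = 29 → (-29, 17/5)
  seg 3: down by d5 = 7 → (-29, -18/5)
  seg 4: right by d9 = 247/20 → (-333/20, -18/5)
  seg 5: up by d7 = 215/4 → (-333/20, 1003/20)
  seg 6: left by d2 = 20 → (-733/20, 1003/20)
  seg 7: left by d4 = 17/5 → (-801/20, 1003/20)
  seg 8: up by d11 = 29 → (-801/20, 1583/20)
  seg 9: left by d4 = 17/5 → (-869/20, 1583/20)
  seg 10: right by d13 = 95/3 → (-707/60, 1583/20)

d6 = 167/20
d7 = 215/4
d8 = 95
d9 = 247/20
d10 = -8
d11 = 29
d12 = -441/10
d13 = 95/3
endpoint = (-707/60, 1583/20)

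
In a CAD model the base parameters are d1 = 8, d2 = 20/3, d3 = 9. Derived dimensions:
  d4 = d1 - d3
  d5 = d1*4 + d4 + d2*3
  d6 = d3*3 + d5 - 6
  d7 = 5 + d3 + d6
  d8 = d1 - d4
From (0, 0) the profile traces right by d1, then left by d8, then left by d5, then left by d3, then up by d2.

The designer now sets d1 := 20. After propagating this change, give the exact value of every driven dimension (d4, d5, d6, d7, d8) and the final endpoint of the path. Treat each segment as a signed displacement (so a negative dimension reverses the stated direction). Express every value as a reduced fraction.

d4 = 11
d5 = 111
d6 = 132
d7 = 146
d8 = 9
endpoint = (-109, 20/3)

Apply edit: d1 := 20
  d4 = d1 - d3 = 11
  d5 = d1*4 + d4 + d2*3 = 111
  d6 = d3*3 + d5 - 6 = 132
  d7 = 5 + d3 + d6 = 146
  d8 = d1 - d4 = 9
Walk from origin (0, 0):
  seg 1: right by d1 = 20 → (20, 0)
  seg 2: left by d8 = 9 → (11, 0)
  seg 3: left by d5 = 111 → (-100, 0)
  seg 4: left by d3 = 9 → (-109, 0)
  seg 5: up by d2 = 20/3 → (-109, 20/3)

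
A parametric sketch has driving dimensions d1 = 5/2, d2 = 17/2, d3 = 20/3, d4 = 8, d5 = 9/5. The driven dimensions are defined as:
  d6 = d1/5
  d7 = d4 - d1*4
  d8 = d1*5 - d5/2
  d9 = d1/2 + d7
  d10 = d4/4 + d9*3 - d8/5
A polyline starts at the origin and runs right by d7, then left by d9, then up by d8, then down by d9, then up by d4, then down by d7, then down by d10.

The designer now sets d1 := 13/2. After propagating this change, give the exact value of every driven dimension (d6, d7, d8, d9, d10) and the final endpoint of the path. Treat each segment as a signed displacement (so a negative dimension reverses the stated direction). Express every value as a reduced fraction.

Apply edit: d1 := 13/2
  d6 = d1/5 = 13/10
  d7 = d4 - d1*4 = -18
  d8 = d1*5 - d5/2 = 158/5
  d9 = d1/2 + d7 = -59/4
  d10 = d4/4 + d9*3 - d8/5 = -4857/100
Walk from origin (0, 0):
  seg 1: right by d7 = -18 → (-18, 0)
  seg 2: left by d9 = -59/4 → (-13/4, 0)
  seg 3: up by d8 = 158/5 → (-13/4, 158/5)
  seg 4: down by d9 = -59/4 → (-13/4, 927/20)
  seg 5: up by d4 = 8 → (-13/4, 1087/20)
  seg 6: down by d7 = -18 → (-13/4, 1447/20)
  seg 7: down by d10 = -4857/100 → (-13/4, 3023/25)

d6 = 13/10
d7 = -18
d8 = 158/5
d9 = -59/4
d10 = -4857/100
endpoint = (-13/4, 3023/25)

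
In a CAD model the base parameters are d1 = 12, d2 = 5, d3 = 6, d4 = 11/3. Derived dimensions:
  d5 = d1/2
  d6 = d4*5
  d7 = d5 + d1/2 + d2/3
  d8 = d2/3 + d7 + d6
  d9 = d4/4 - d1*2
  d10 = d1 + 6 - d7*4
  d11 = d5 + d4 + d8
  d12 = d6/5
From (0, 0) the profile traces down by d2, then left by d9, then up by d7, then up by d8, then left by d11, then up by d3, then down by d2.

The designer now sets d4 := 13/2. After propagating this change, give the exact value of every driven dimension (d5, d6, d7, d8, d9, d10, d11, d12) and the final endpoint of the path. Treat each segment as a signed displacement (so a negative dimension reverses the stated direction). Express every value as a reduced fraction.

Apply edit: d4 := 13/2
  d5 = d1/2 = 6
  d6 = d4*5 = 65/2
  d7 = d5 + d1/2 + d2/3 = 41/3
  d8 = d2/3 + d7 + d6 = 287/6
  d9 = d4/4 - d1*2 = -179/8
  d10 = d1 + 6 - d7*4 = -110/3
  d11 = d5 + d4 + d8 = 181/3
  d12 = d6/5 = 13/2
Walk from origin (0, 0):
  seg 1: down by d2 = 5 → (0, -5)
  seg 2: left by d9 = -179/8 → (179/8, -5)
  seg 3: up by d7 = 41/3 → (179/8, 26/3)
  seg 4: up by d8 = 287/6 → (179/8, 113/2)
  seg 5: left by d11 = 181/3 → (-911/24, 113/2)
  seg 6: up by d3 = 6 → (-911/24, 125/2)
  seg 7: down by d2 = 5 → (-911/24, 115/2)

d5 = 6
d6 = 65/2
d7 = 41/3
d8 = 287/6
d9 = -179/8
d10 = -110/3
d11 = 181/3
d12 = 13/2
endpoint = (-911/24, 115/2)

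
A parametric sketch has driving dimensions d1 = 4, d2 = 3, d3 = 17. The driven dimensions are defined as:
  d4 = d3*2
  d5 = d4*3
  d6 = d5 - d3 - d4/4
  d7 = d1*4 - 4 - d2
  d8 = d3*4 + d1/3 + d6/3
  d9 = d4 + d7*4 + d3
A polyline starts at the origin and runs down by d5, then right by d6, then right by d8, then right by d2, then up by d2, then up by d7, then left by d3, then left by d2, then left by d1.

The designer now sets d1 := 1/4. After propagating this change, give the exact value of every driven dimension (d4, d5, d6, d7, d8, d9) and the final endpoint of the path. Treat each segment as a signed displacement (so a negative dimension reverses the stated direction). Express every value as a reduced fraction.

d4 = 34
d5 = 102
d6 = 153/2
d7 = -6
d8 = 1123/12
d9 = 27
endpoint = (917/6, -105)

Apply edit: d1 := 1/4
  d4 = d3*2 = 34
  d5 = d4*3 = 102
  d6 = d5 - d3 - d4/4 = 153/2
  d7 = d1*4 - 4 - d2 = -6
  d8 = d3*4 + d1/3 + d6/3 = 1123/12
  d9 = d4 + d7*4 + d3 = 27
Walk from origin (0, 0):
  seg 1: down by d5 = 102 → (0, -102)
  seg 2: right by d6 = 153/2 → (153/2, -102)
  seg 3: right by d8 = 1123/12 → (2041/12, -102)
  seg 4: right by d2 = 3 → (2077/12, -102)
  seg 5: up by d2 = 3 → (2077/12, -99)
  seg 6: up by d7 = -6 → (2077/12, -105)
  seg 7: left by d3 = 17 → (1873/12, -105)
  seg 8: left by d2 = 3 → (1837/12, -105)
  seg 9: left by d1 = 1/4 → (917/6, -105)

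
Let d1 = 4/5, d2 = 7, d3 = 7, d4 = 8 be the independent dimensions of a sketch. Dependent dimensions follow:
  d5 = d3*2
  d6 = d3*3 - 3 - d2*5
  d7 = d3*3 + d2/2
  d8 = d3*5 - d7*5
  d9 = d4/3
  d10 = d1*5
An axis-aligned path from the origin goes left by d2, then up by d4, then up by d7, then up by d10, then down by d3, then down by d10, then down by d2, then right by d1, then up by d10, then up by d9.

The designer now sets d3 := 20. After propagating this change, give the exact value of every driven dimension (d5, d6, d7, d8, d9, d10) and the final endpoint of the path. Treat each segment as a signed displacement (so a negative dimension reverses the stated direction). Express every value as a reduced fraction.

Apply edit: d3 := 20
  d5 = d3*2 = 40
  d6 = d3*3 - 3 - d2*5 = 22
  d7 = d3*3 + d2/2 = 127/2
  d8 = d3*5 - d7*5 = -435/2
  d9 = d4/3 = 8/3
  d10 = d1*5 = 4
Walk from origin (0, 0):
  seg 1: left by d2 = 7 → (-7, 0)
  seg 2: up by d4 = 8 → (-7, 8)
  seg 3: up by d7 = 127/2 → (-7, 143/2)
  seg 4: up by d10 = 4 → (-7, 151/2)
  seg 5: down by d3 = 20 → (-7, 111/2)
  seg 6: down by d10 = 4 → (-7, 103/2)
  seg 7: down by d2 = 7 → (-7, 89/2)
  seg 8: right by d1 = 4/5 → (-31/5, 89/2)
  seg 9: up by d10 = 4 → (-31/5, 97/2)
  seg 10: up by d9 = 8/3 → (-31/5, 307/6)

d5 = 40
d6 = 22
d7 = 127/2
d8 = -435/2
d9 = 8/3
d10 = 4
endpoint = (-31/5, 307/6)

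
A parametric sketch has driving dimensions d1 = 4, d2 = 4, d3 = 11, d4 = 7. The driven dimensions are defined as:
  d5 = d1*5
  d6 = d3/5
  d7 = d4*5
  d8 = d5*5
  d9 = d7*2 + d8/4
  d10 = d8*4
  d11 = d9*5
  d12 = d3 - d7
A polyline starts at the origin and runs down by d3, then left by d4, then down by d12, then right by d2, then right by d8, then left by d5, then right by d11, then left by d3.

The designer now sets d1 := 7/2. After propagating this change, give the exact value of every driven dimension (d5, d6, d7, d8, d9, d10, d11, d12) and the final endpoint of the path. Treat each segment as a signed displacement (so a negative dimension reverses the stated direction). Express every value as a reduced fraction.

Apply edit: d1 := 7/2
  d5 = d1*5 = 35/2
  d6 = d3/5 = 11/5
  d7 = d4*5 = 35
  d8 = d5*5 = 175/2
  d9 = d7*2 + d8/4 = 735/8
  d10 = d8*4 = 350
  d11 = d9*5 = 3675/8
  d12 = d3 - d7 = -24
Walk from origin (0, 0):
  seg 1: down by d3 = 11 → (0, -11)
  seg 2: left by d4 = 7 → (-7, -11)
  seg 3: down by d12 = -24 → (-7, 13)
  seg 4: right by d2 = 4 → (-3, 13)
  seg 5: right by d8 = 175/2 → (169/2, 13)
  seg 6: left by d5 = 35/2 → (67, 13)
  seg 7: right by d11 = 3675/8 → (4211/8, 13)
  seg 8: left by d3 = 11 → (4123/8, 13)

d5 = 35/2
d6 = 11/5
d7 = 35
d8 = 175/2
d9 = 735/8
d10 = 350
d11 = 3675/8
d12 = -24
endpoint = (4123/8, 13)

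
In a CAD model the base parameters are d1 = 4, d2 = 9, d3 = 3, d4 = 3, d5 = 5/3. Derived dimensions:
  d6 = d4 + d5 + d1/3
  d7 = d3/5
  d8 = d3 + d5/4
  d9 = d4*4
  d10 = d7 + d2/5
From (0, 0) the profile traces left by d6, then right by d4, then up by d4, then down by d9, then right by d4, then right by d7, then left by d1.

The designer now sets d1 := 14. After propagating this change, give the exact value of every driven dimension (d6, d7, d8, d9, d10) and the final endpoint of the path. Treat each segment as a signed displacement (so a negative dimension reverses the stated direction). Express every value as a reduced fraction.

d6 = 28/3
d7 = 3/5
d8 = 41/12
d9 = 12
d10 = 12/5
endpoint = (-251/15, -9)

Apply edit: d1 := 14
  d6 = d4 + d5 + d1/3 = 28/3
  d7 = d3/5 = 3/5
  d8 = d3 + d5/4 = 41/12
  d9 = d4*4 = 12
  d10 = d7 + d2/5 = 12/5
Walk from origin (0, 0):
  seg 1: left by d6 = 28/3 → (-28/3, 0)
  seg 2: right by d4 = 3 → (-19/3, 0)
  seg 3: up by d4 = 3 → (-19/3, 3)
  seg 4: down by d9 = 12 → (-19/3, -9)
  seg 5: right by d4 = 3 → (-10/3, -9)
  seg 6: right by d7 = 3/5 → (-41/15, -9)
  seg 7: left by d1 = 14 → (-251/15, -9)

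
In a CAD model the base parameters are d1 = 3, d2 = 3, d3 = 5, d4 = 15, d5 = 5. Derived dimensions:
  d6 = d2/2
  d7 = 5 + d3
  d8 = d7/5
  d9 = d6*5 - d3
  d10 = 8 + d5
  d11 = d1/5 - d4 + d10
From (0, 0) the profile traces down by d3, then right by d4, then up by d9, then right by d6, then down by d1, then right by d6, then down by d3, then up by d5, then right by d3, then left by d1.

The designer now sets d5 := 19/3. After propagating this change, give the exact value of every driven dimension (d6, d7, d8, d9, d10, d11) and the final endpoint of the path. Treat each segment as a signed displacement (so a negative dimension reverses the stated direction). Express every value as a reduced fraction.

d6 = 3/2
d7 = 10
d8 = 2
d9 = 5/2
d10 = 43/3
d11 = -1/15
endpoint = (20, -25/6)

Apply edit: d5 := 19/3
  d6 = d2/2 = 3/2
  d7 = 5 + d3 = 10
  d8 = d7/5 = 2
  d9 = d6*5 - d3 = 5/2
  d10 = 8 + d5 = 43/3
  d11 = d1/5 - d4 + d10 = -1/15
Walk from origin (0, 0):
  seg 1: down by d3 = 5 → (0, -5)
  seg 2: right by d4 = 15 → (15, -5)
  seg 3: up by d9 = 5/2 → (15, -5/2)
  seg 4: right by d6 = 3/2 → (33/2, -5/2)
  seg 5: down by d1 = 3 → (33/2, -11/2)
  seg 6: right by d6 = 3/2 → (18, -11/2)
  seg 7: down by d3 = 5 → (18, -21/2)
  seg 8: up by d5 = 19/3 → (18, -25/6)
  seg 9: right by d3 = 5 → (23, -25/6)
  seg 10: left by d1 = 3 → (20, -25/6)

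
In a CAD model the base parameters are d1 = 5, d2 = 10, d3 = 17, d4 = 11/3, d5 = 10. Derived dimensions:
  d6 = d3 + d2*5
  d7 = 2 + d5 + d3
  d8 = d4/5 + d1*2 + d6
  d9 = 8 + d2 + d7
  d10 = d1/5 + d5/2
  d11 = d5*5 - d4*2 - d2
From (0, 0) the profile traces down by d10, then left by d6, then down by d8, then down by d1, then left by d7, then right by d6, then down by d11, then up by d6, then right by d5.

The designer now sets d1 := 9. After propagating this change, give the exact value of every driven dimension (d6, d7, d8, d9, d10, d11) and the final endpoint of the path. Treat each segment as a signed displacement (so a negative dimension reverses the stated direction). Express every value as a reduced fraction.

d6 = 67
d7 = 29
d8 = 1286/15
d9 = 47
d10 = 34/5
d11 = 98/3
endpoint = (-19, -336/5)

Apply edit: d1 := 9
  d6 = d3 + d2*5 = 67
  d7 = 2 + d5 + d3 = 29
  d8 = d4/5 + d1*2 + d6 = 1286/15
  d9 = 8 + d2 + d7 = 47
  d10 = d1/5 + d5/2 = 34/5
  d11 = d5*5 - d4*2 - d2 = 98/3
Walk from origin (0, 0):
  seg 1: down by d10 = 34/5 → (0, -34/5)
  seg 2: left by d6 = 67 → (-67, -34/5)
  seg 3: down by d8 = 1286/15 → (-67, -1388/15)
  seg 4: down by d1 = 9 → (-67, -1523/15)
  seg 5: left by d7 = 29 → (-96, -1523/15)
  seg 6: right by d6 = 67 → (-29, -1523/15)
  seg 7: down by d11 = 98/3 → (-29, -671/5)
  seg 8: up by d6 = 67 → (-29, -336/5)
  seg 9: right by d5 = 10 → (-19, -336/5)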